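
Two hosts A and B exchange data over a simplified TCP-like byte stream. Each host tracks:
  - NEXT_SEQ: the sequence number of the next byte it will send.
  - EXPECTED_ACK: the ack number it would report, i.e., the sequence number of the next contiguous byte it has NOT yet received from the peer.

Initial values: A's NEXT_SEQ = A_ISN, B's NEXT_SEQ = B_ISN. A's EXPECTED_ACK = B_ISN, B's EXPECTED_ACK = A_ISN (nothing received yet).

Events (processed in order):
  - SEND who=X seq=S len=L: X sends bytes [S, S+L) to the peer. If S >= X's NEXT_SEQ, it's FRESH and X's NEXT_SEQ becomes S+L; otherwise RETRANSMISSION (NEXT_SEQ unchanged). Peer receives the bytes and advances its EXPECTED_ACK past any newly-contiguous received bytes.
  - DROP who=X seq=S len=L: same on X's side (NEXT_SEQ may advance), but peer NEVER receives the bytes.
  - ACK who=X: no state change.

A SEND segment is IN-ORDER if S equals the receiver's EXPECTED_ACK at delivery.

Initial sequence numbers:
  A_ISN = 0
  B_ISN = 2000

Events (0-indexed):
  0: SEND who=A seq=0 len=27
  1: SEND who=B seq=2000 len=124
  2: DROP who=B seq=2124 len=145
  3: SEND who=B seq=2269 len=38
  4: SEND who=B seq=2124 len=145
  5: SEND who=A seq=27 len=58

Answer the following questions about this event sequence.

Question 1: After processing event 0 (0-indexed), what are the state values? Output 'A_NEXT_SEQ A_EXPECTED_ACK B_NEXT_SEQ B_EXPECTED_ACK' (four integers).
After event 0: A_seq=27 A_ack=2000 B_seq=2000 B_ack=27

27 2000 2000 27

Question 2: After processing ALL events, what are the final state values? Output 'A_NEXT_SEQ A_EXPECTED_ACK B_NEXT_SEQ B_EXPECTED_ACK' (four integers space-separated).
After event 0: A_seq=27 A_ack=2000 B_seq=2000 B_ack=27
After event 1: A_seq=27 A_ack=2124 B_seq=2124 B_ack=27
After event 2: A_seq=27 A_ack=2124 B_seq=2269 B_ack=27
After event 3: A_seq=27 A_ack=2124 B_seq=2307 B_ack=27
After event 4: A_seq=27 A_ack=2307 B_seq=2307 B_ack=27
After event 5: A_seq=85 A_ack=2307 B_seq=2307 B_ack=85

Answer: 85 2307 2307 85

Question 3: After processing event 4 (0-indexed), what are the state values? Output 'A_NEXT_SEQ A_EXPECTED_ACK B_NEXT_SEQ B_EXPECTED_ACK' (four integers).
After event 0: A_seq=27 A_ack=2000 B_seq=2000 B_ack=27
After event 1: A_seq=27 A_ack=2124 B_seq=2124 B_ack=27
After event 2: A_seq=27 A_ack=2124 B_seq=2269 B_ack=27
After event 3: A_seq=27 A_ack=2124 B_seq=2307 B_ack=27
After event 4: A_seq=27 A_ack=2307 B_seq=2307 B_ack=27

27 2307 2307 27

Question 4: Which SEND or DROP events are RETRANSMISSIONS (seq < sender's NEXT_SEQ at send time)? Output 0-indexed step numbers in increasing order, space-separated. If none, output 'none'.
Step 0: SEND seq=0 -> fresh
Step 1: SEND seq=2000 -> fresh
Step 2: DROP seq=2124 -> fresh
Step 3: SEND seq=2269 -> fresh
Step 4: SEND seq=2124 -> retransmit
Step 5: SEND seq=27 -> fresh

Answer: 4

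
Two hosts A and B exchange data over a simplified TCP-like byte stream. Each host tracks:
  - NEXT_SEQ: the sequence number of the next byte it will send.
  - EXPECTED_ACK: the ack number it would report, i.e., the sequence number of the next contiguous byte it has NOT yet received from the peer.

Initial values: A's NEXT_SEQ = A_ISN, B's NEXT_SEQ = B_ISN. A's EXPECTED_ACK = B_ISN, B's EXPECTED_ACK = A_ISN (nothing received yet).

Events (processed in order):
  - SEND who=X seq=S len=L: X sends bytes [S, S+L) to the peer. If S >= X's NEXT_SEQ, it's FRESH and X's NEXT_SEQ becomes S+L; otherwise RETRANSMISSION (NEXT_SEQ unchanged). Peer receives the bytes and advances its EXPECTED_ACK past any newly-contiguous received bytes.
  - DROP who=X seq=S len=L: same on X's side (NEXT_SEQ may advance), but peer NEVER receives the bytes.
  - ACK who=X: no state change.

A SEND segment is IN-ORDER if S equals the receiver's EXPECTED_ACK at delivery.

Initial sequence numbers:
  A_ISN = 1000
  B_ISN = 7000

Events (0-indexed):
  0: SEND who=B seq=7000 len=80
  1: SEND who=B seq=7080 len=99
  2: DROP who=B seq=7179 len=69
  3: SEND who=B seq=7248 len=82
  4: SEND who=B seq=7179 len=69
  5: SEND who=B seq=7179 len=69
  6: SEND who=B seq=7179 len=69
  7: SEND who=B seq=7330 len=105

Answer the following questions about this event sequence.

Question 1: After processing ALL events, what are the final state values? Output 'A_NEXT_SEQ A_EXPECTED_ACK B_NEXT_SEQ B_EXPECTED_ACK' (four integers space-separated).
Answer: 1000 7435 7435 1000

Derivation:
After event 0: A_seq=1000 A_ack=7080 B_seq=7080 B_ack=1000
After event 1: A_seq=1000 A_ack=7179 B_seq=7179 B_ack=1000
After event 2: A_seq=1000 A_ack=7179 B_seq=7248 B_ack=1000
After event 3: A_seq=1000 A_ack=7179 B_seq=7330 B_ack=1000
After event 4: A_seq=1000 A_ack=7330 B_seq=7330 B_ack=1000
After event 5: A_seq=1000 A_ack=7330 B_seq=7330 B_ack=1000
After event 6: A_seq=1000 A_ack=7330 B_seq=7330 B_ack=1000
After event 7: A_seq=1000 A_ack=7435 B_seq=7435 B_ack=1000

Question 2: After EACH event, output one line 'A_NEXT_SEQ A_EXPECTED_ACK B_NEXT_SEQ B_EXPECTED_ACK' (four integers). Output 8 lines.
1000 7080 7080 1000
1000 7179 7179 1000
1000 7179 7248 1000
1000 7179 7330 1000
1000 7330 7330 1000
1000 7330 7330 1000
1000 7330 7330 1000
1000 7435 7435 1000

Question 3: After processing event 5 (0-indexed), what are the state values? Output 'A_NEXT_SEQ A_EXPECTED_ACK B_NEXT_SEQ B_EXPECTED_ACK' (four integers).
After event 0: A_seq=1000 A_ack=7080 B_seq=7080 B_ack=1000
After event 1: A_seq=1000 A_ack=7179 B_seq=7179 B_ack=1000
After event 2: A_seq=1000 A_ack=7179 B_seq=7248 B_ack=1000
After event 3: A_seq=1000 A_ack=7179 B_seq=7330 B_ack=1000
After event 4: A_seq=1000 A_ack=7330 B_seq=7330 B_ack=1000
After event 5: A_seq=1000 A_ack=7330 B_seq=7330 B_ack=1000

1000 7330 7330 1000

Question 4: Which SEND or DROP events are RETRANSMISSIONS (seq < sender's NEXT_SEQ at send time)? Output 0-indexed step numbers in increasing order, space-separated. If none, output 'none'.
Answer: 4 5 6

Derivation:
Step 0: SEND seq=7000 -> fresh
Step 1: SEND seq=7080 -> fresh
Step 2: DROP seq=7179 -> fresh
Step 3: SEND seq=7248 -> fresh
Step 4: SEND seq=7179 -> retransmit
Step 5: SEND seq=7179 -> retransmit
Step 6: SEND seq=7179 -> retransmit
Step 7: SEND seq=7330 -> fresh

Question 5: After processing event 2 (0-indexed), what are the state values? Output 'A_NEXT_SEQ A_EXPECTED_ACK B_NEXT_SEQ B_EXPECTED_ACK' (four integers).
After event 0: A_seq=1000 A_ack=7080 B_seq=7080 B_ack=1000
After event 1: A_seq=1000 A_ack=7179 B_seq=7179 B_ack=1000
After event 2: A_seq=1000 A_ack=7179 B_seq=7248 B_ack=1000

1000 7179 7248 1000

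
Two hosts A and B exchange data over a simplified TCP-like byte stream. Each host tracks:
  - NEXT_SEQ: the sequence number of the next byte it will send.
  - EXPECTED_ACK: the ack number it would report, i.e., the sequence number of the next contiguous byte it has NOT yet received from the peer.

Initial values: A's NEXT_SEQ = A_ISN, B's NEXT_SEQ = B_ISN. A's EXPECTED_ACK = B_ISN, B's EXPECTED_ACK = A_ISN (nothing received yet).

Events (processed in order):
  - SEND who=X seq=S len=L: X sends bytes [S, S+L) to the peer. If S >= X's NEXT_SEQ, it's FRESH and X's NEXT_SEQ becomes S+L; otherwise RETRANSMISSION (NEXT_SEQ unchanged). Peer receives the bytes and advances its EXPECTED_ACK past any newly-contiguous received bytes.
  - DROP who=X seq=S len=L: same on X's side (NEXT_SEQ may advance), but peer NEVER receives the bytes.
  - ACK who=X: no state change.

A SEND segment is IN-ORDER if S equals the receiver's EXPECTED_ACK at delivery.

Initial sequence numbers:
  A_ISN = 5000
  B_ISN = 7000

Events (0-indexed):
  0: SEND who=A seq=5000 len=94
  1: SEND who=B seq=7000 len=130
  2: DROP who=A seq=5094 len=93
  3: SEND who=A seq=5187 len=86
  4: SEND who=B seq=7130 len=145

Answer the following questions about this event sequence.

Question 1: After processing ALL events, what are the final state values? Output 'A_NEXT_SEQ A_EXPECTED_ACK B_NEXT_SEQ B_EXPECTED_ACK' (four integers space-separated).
After event 0: A_seq=5094 A_ack=7000 B_seq=7000 B_ack=5094
After event 1: A_seq=5094 A_ack=7130 B_seq=7130 B_ack=5094
After event 2: A_seq=5187 A_ack=7130 B_seq=7130 B_ack=5094
After event 3: A_seq=5273 A_ack=7130 B_seq=7130 B_ack=5094
After event 4: A_seq=5273 A_ack=7275 B_seq=7275 B_ack=5094

Answer: 5273 7275 7275 5094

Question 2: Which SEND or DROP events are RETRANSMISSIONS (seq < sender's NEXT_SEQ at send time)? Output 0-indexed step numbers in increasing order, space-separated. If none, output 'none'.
Step 0: SEND seq=5000 -> fresh
Step 1: SEND seq=7000 -> fresh
Step 2: DROP seq=5094 -> fresh
Step 3: SEND seq=5187 -> fresh
Step 4: SEND seq=7130 -> fresh

Answer: none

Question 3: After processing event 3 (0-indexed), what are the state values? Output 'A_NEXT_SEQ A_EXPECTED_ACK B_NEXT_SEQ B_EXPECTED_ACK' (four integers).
After event 0: A_seq=5094 A_ack=7000 B_seq=7000 B_ack=5094
After event 1: A_seq=5094 A_ack=7130 B_seq=7130 B_ack=5094
After event 2: A_seq=5187 A_ack=7130 B_seq=7130 B_ack=5094
After event 3: A_seq=5273 A_ack=7130 B_seq=7130 B_ack=5094

5273 7130 7130 5094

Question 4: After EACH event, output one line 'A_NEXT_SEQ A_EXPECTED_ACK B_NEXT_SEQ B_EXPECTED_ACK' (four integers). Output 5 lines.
5094 7000 7000 5094
5094 7130 7130 5094
5187 7130 7130 5094
5273 7130 7130 5094
5273 7275 7275 5094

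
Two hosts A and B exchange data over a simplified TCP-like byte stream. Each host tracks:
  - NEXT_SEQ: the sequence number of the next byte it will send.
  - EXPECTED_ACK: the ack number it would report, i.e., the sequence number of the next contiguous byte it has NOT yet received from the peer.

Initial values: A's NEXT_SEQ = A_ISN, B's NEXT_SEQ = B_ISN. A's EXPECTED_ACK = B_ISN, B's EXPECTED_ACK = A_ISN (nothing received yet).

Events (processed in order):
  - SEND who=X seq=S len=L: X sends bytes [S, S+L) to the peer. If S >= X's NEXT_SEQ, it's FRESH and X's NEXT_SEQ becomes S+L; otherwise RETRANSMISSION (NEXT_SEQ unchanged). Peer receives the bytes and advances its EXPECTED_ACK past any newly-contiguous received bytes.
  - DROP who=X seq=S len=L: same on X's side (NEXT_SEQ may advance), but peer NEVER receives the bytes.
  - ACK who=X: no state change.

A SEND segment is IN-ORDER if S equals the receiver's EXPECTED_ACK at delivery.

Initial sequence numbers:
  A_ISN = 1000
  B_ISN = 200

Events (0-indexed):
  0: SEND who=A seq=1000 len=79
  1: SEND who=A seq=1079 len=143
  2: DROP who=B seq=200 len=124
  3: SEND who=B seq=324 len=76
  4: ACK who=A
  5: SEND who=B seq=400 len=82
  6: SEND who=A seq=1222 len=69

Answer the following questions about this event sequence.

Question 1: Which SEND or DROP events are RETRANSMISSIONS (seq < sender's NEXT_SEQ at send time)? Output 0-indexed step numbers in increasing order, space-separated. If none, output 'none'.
Answer: none

Derivation:
Step 0: SEND seq=1000 -> fresh
Step 1: SEND seq=1079 -> fresh
Step 2: DROP seq=200 -> fresh
Step 3: SEND seq=324 -> fresh
Step 5: SEND seq=400 -> fresh
Step 6: SEND seq=1222 -> fresh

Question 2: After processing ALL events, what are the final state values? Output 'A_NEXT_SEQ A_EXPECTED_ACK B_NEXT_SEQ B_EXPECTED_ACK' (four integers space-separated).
Answer: 1291 200 482 1291

Derivation:
After event 0: A_seq=1079 A_ack=200 B_seq=200 B_ack=1079
After event 1: A_seq=1222 A_ack=200 B_seq=200 B_ack=1222
After event 2: A_seq=1222 A_ack=200 B_seq=324 B_ack=1222
After event 3: A_seq=1222 A_ack=200 B_seq=400 B_ack=1222
After event 4: A_seq=1222 A_ack=200 B_seq=400 B_ack=1222
After event 5: A_seq=1222 A_ack=200 B_seq=482 B_ack=1222
After event 6: A_seq=1291 A_ack=200 B_seq=482 B_ack=1291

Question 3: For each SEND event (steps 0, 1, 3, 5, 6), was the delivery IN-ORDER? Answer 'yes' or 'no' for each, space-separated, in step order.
Answer: yes yes no no yes

Derivation:
Step 0: SEND seq=1000 -> in-order
Step 1: SEND seq=1079 -> in-order
Step 3: SEND seq=324 -> out-of-order
Step 5: SEND seq=400 -> out-of-order
Step 6: SEND seq=1222 -> in-order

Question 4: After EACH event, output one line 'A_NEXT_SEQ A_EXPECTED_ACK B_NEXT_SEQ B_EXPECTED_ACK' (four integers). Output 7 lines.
1079 200 200 1079
1222 200 200 1222
1222 200 324 1222
1222 200 400 1222
1222 200 400 1222
1222 200 482 1222
1291 200 482 1291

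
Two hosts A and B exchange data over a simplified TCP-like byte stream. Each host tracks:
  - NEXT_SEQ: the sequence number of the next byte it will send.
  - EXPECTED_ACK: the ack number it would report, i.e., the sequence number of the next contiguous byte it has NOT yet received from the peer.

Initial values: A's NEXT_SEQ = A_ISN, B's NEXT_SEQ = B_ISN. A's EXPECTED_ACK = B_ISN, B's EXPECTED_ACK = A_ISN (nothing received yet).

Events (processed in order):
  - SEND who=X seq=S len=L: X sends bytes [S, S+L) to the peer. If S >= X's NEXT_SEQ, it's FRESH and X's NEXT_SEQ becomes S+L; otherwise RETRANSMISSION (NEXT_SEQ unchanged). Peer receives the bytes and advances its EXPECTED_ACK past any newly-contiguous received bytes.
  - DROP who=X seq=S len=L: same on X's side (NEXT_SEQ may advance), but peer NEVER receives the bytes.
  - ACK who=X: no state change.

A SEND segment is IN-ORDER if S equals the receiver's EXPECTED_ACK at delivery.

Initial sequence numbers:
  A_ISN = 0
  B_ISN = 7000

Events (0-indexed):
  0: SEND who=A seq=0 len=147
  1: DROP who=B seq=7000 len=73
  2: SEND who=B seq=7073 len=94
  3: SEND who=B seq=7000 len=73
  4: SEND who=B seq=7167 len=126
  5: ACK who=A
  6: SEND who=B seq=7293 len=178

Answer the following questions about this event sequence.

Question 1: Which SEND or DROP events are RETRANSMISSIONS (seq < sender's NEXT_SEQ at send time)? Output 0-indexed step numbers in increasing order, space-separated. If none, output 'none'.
Step 0: SEND seq=0 -> fresh
Step 1: DROP seq=7000 -> fresh
Step 2: SEND seq=7073 -> fresh
Step 3: SEND seq=7000 -> retransmit
Step 4: SEND seq=7167 -> fresh
Step 6: SEND seq=7293 -> fresh

Answer: 3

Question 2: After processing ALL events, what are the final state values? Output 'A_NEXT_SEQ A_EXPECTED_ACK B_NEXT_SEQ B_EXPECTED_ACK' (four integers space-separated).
After event 0: A_seq=147 A_ack=7000 B_seq=7000 B_ack=147
After event 1: A_seq=147 A_ack=7000 B_seq=7073 B_ack=147
After event 2: A_seq=147 A_ack=7000 B_seq=7167 B_ack=147
After event 3: A_seq=147 A_ack=7167 B_seq=7167 B_ack=147
After event 4: A_seq=147 A_ack=7293 B_seq=7293 B_ack=147
After event 5: A_seq=147 A_ack=7293 B_seq=7293 B_ack=147
After event 6: A_seq=147 A_ack=7471 B_seq=7471 B_ack=147

Answer: 147 7471 7471 147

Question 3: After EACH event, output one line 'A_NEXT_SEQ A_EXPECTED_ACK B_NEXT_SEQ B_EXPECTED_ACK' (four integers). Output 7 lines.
147 7000 7000 147
147 7000 7073 147
147 7000 7167 147
147 7167 7167 147
147 7293 7293 147
147 7293 7293 147
147 7471 7471 147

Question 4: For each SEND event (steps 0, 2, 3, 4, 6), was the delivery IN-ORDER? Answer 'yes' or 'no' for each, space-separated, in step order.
Answer: yes no yes yes yes

Derivation:
Step 0: SEND seq=0 -> in-order
Step 2: SEND seq=7073 -> out-of-order
Step 3: SEND seq=7000 -> in-order
Step 4: SEND seq=7167 -> in-order
Step 6: SEND seq=7293 -> in-order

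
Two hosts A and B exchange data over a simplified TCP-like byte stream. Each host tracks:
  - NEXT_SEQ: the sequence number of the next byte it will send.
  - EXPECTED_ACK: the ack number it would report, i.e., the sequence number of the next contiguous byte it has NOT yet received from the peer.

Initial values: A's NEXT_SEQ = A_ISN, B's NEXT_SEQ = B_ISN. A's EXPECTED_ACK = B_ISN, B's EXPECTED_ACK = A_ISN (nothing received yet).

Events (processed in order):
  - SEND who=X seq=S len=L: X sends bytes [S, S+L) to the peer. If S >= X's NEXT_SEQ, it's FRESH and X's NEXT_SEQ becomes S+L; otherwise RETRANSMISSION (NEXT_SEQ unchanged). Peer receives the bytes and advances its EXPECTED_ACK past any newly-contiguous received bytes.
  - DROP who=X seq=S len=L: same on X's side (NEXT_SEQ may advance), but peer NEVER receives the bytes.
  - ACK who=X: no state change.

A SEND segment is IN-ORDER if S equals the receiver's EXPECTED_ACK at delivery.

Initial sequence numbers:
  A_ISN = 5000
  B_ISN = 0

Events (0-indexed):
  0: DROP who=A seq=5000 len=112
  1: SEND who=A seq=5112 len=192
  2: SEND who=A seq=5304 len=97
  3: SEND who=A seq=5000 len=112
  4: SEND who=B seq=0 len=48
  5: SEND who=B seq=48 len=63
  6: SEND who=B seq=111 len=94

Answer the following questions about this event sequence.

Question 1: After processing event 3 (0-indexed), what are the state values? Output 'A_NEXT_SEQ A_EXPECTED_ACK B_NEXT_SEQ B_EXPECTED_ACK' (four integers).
After event 0: A_seq=5112 A_ack=0 B_seq=0 B_ack=5000
After event 1: A_seq=5304 A_ack=0 B_seq=0 B_ack=5000
After event 2: A_seq=5401 A_ack=0 B_seq=0 B_ack=5000
After event 3: A_seq=5401 A_ack=0 B_seq=0 B_ack=5401

5401 0 0 5401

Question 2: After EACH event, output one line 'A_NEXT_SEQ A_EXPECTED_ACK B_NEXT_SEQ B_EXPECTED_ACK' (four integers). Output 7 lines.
5112 0 0 5000
5304 0 0 5000
5401 0 0 5000
5401 0 0 5401
5401 48 48 5401
5401 111 111 5401
5401 205 205 5401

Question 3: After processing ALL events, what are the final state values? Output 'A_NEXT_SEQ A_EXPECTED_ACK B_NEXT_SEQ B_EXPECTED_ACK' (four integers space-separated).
After event 0: A_seq=5112 A_ack=0 B_seq=0 B_ack=5000
After event 1: A_seq=5304 A_ack=0 B_seq=0 B_ack=5000
After event 2: A_seq=5401 A_ack=0 B_seq=0 B_ack=5000
After event 3: A_seq=5401 A_ack=0 B_seq=0 B_ack=5401
After event 4: A_seq=5401 A_ack=48 B_seq=48 B_ack=5401
After event 5: A_seq=5401 A_ack=111 B_seq=111 B_ack=5401
After event 6: A_seq=5401 A_ack=205 B_seq=205 B_ack=5401

Answer: 5401 205 205 5401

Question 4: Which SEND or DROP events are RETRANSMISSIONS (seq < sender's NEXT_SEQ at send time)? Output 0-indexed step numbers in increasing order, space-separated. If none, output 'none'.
Answer: 3

Derivation:
Step 0: DROP seq=5000 -> fresh
Step 1: SEND seq=5112 -> fresh
Step 2: SEND seq=5304 -> fresh
Step 3: SEND seq=5000 -> retransmit
Step 4: SEND seq=0 -> fresh
Step 5: SEND seq=48 -> fresh
Step 6: SEND seq=111 -> fresh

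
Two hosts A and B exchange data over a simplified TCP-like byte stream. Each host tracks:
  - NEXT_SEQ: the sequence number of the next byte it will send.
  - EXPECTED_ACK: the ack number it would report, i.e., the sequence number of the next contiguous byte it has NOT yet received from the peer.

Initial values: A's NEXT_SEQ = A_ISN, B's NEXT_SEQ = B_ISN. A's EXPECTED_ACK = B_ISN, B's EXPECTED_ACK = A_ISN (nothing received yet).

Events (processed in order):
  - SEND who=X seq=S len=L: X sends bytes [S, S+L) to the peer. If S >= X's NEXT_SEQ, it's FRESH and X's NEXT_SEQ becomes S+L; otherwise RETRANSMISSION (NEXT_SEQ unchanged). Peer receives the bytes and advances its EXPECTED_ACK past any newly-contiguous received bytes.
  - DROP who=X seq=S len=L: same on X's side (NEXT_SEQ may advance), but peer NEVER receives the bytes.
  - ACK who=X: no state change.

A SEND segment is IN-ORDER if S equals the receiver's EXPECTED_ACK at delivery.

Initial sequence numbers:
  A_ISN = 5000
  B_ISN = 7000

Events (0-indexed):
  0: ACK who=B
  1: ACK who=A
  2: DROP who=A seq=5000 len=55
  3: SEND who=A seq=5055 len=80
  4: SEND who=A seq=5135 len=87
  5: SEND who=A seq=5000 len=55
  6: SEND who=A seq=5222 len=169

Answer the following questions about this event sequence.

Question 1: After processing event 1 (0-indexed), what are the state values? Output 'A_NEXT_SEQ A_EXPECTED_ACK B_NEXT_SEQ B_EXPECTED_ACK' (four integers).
After event 0: A_seq=5000 A_ack=7000 B_seq=7000 B_ack=5000
After event 1: A_seq=5000 A_ack=7000 B_seq=7000 B_ack=5000

5000 7000 7000 5000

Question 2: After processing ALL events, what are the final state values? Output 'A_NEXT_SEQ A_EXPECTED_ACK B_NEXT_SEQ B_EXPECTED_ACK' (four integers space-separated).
After event 0: A_seq=5000 A_ack=7000 B_seq=7000 B_ack=5000
After event 1: A_seq=5000 A_ack=7000 B_seq=7000 B_ack=5000
After event 2: A_seq=5055 A_ack=7000 B_seq=7000 B_ack=5000
After event 3: A_seq=5135 A_ack=7000 B_seq=7000 B_ack=5000
After event 4: A_seq=5222 A_ack=7000 B_seq=7000 B_ack=5000
After event 5: A_seq=5222 A_ack=7000 B_seq=7000 B_ack=5222
After event 6: A_seq=5391 A_ack=7000 B_seq=7000 B_ack=5391

Answer: 5391 7000 7000 5391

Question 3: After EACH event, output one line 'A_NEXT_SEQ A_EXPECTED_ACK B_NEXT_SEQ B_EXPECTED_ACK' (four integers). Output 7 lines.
5000 7000 7000 5000
5000 7000 7000 5000
5055 7000 7000 5000
5135 7000 7000 5000
5222 7000 7000 5000
5222 7000 7000 5222
5391 7000 7000 5391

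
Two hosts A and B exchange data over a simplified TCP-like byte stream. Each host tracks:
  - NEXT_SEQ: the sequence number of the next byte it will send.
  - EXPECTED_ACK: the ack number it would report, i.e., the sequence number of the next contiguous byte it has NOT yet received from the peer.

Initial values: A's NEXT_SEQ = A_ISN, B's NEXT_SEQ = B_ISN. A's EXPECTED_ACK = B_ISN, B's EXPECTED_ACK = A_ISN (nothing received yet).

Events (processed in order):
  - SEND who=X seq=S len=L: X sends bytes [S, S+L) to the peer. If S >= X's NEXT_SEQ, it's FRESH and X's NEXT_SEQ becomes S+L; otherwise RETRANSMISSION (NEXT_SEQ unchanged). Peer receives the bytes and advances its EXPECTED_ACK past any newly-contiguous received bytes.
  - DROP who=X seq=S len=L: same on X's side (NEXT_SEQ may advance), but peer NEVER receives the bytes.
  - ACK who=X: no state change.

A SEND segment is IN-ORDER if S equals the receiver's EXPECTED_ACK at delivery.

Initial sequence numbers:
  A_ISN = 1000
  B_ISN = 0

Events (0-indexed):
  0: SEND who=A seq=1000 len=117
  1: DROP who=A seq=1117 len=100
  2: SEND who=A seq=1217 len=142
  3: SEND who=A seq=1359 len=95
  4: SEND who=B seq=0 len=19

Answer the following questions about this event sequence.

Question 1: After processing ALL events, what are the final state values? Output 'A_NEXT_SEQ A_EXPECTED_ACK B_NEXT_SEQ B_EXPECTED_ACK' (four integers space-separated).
After event 0: A_seq=1117 A_ack=0 B_seq=0 B_ack=1117
After event 1: A_seq=1217 A_ack=0 B_seq=0 B_ack=1117
After event 2: A_seq=1359 A_ack=0 B_seq=0 B_ack=1117
After event 3: A_seq=1454 A_ack=0 B_seq=0 B_ack=1117
After event 4: A_seq=1454 A_ack=19 B_seq=19 B_ack=1117

Answer: 1454 19 19 1117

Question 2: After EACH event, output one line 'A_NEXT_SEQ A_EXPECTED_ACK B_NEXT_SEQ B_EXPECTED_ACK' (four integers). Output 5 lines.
1117 0 0 1117
1217 0 0 1117
1359 0 0 1117
1454 0 0 1117
1454 19 19 1117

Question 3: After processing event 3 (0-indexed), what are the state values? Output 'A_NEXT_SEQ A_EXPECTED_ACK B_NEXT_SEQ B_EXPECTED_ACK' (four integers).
After event 0: A_seq=1117 A_ack=0 B_seq=0 B_ack=1117
After event 1: A_seq=1217 A_ack=0 B_seq=0 B_ack=1117
After event 2: A_seq=1359 A_ack=0 B_seq=0 B_ack=1117
After event 3: A_seq=1454 A_ack=0 B_seq=0 B_ack=1117

1454 0 0 1117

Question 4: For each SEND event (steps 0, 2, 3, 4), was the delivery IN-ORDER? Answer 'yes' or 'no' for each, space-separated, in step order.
Step 0: SEND seq=1000 -> in-order
Step 2: SEND seq=1217 -> out-of-order
Step 3: SEND seq=1359 -> out-of-order
Step 4: SEND seq=0 -> in-order

Answer: yes no no yes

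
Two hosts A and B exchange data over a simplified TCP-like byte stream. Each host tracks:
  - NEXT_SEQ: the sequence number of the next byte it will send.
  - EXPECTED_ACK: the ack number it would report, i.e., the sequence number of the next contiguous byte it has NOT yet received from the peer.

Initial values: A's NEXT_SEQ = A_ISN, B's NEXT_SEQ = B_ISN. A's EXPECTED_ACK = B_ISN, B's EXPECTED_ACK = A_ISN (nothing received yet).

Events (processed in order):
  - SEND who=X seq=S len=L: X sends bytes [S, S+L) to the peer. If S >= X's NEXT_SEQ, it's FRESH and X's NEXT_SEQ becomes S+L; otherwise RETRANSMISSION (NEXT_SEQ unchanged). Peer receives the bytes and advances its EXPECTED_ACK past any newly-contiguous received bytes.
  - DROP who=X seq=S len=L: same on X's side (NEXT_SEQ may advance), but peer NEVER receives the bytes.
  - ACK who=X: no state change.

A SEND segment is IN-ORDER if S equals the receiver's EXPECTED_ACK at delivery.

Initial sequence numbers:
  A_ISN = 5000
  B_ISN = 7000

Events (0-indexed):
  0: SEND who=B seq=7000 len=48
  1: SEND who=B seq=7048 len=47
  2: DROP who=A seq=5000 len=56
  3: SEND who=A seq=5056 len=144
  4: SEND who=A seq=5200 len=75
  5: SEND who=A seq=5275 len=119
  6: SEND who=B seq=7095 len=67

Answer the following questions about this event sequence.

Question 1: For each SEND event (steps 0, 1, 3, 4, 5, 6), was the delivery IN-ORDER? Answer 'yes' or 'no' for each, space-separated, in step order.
Answer: yes yes no no no yes

Derivation:
Step 0: SEND seq=7000 -> in-order
Step 1: SEND seq=7048 -> in-order
Step 3: SEND seq=5056 -> out-of-order
Step 4: SEND seq=5200 -> out-of-order
Step 5: SEND seq=5275 -> out-of-order
Step 6: SEND seq=7095 -> in-order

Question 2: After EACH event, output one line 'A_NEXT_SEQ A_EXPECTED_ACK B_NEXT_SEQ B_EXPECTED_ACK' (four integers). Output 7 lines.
5000 7048 7048 5000
5000 7095 7095 5000
5056 7095 7095 5000
5200 7095 7095 5000
5275 7095 7095 5000
5394 7095 7095 5000
5394 7162 7162 5000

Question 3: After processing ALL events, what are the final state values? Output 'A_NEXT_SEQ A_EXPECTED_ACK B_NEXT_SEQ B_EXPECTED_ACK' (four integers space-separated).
Answer: 5394 7162 7162 5000

Derivation:
After event 0: A_seq=5000 A_ack=7048 B_seq=7048 B_ack=5000
After event 1: A_seq=5000 A_ack=7095 B_seq=7095 B_ack=5000
After event 2: A_seq=5056 A_ack=7095 B_seq=7095 B_ack=5000
After event 3: A_seq=5200 A_ack=7095 B_seq=7095 B_ack=5000
After event 4: A_seq=5275 A_ack=7095 B_seq=7095 B_ack=5000
After event 5: A_seq=5394 A_ack=7095 B_seq=7095 B_ack=5000
After event 6: A_seq=5394 A_ack=7162 B_seq=7162 B_ack=5000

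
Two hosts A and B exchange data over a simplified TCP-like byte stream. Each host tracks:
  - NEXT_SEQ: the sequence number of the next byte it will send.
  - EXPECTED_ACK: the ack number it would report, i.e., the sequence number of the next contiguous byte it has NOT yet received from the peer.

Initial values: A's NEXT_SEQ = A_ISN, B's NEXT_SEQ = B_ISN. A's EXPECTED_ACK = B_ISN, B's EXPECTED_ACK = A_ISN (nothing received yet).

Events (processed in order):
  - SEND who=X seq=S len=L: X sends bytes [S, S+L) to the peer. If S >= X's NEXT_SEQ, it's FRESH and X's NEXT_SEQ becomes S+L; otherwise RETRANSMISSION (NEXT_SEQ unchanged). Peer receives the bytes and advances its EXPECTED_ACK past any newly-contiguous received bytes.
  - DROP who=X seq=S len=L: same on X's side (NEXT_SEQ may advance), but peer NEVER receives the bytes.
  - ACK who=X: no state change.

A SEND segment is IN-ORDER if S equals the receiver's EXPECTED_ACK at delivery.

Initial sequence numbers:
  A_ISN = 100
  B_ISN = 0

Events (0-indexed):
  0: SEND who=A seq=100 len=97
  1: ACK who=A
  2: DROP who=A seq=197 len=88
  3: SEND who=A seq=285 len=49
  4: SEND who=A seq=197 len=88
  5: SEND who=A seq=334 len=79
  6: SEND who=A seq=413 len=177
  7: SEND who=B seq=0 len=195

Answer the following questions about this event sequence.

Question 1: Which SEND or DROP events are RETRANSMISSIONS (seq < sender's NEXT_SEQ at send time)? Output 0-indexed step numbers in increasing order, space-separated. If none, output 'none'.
Answer: 4

Derivation:
Step 0: SEND seq=100 -> fresh
Step 2: DROP seq=197 -> fresh
Step 3: SEND seq=285 -> fresh
Step 4: SEND seq=197 -> retransmit
Step 5: SEND seq=334 -> fresh
Step 6: SEND seq=413 -> fresh
Step 7: SEND seq=0 -> fresh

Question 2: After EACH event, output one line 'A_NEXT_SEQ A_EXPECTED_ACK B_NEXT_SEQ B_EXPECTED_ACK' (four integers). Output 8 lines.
197 0 0 197
197 0 0 197
285 0 0 197
334 0 0 197
334 0 0 334
413 0 0 413
590 0 0 590
590 195 195 590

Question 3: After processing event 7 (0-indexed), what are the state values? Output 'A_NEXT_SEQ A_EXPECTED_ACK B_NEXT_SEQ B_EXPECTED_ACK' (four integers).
After event 0: A_seq=197 A_ack=0 B_seq=0 B_ack=197
After event 1: A_seq=197 A_ack=0 B_seq=0 B_ack=197
After event 2: A_seq=285 A_ack=0 B_seq=0 B_ack=197
After event 3: A_seq=334 A_ack=0 B_seq=0 B_ack=197
After event 4: A_seq=334 A_ack=0 B_seq=0 B_ack=334
After event 5: A_seq=413 A_ack=0 B_seq=0 B_ack=413
After event 6: A_seq=590 A_ack=0 B_seq=0 B_ack=590
After event 7: A_seq=590 A_ack=195 B_seq=195 B_ack=590

590 195 195 590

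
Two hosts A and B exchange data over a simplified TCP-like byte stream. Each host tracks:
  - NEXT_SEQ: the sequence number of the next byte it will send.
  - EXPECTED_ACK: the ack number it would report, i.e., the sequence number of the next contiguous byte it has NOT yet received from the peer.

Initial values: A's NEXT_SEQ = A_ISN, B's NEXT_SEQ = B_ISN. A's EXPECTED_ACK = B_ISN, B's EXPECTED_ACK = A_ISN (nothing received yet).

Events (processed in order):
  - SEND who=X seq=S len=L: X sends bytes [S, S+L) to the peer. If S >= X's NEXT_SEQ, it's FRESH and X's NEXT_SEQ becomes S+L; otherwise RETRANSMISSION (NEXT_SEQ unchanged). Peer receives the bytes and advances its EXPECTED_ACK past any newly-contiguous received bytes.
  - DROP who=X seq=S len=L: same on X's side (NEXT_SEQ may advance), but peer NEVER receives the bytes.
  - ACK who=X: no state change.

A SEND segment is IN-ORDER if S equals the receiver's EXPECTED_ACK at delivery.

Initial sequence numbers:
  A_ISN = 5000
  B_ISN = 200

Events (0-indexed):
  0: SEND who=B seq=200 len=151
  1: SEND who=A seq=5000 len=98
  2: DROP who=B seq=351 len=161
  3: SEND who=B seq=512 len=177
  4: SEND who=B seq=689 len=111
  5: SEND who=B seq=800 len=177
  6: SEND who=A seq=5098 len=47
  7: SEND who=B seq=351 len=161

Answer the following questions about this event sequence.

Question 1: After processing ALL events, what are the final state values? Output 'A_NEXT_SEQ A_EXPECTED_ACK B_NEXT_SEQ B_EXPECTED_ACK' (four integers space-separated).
After event 0: A_seq=5000 A_ack=351 B_seq=351 B_ack=5000
After event 1: A_seq=5098 A_ack=351 B_seq=351 B_ack=5098
After event 2: A_seq=5098 A_ack=351 B_seq=512 B_ack=5098
After event 3: A_seq=5098 A_ack=351 B_seq=689 B_ack=5098
After event 4: A_seq=5098 A_ack=351 B_seq=800 B_ack=5098
After event 5: A_seq=5098 A_ack=351 B_seq=977 B_ack=5098
After event 6: A_seq=5145 A_ack=351 B_seq=977 B_ack=5145
After event 7: A_seq=5145 A_ack=977 B_seq=977 B_ack=5145

Answer: 5145 977 977 5145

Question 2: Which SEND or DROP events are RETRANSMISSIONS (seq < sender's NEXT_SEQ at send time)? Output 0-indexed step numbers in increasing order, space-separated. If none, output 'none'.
Step 0: SEND seq=200 -> fresh
Step 1: SEND seq=5000 -> fresh
Step 2: DROP seq=351 -> fresh
Step 3: SEND seq=512 -> fresh
Step 4: SEND seq=689 -> fresh
Step 5: SEND seq=800 -> fresh
Step 6: SEND seq=5098 -> fresh
Step 7: SEND seq=351 -> retransmit

Answer: 7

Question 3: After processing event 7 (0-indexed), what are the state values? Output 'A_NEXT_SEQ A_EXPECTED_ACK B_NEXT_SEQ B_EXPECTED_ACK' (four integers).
After event 0: A_seq=5000 A_ack=351 B_seq=351 B_ack=5000
After event 1: A_seq=5098 A_ack=351 B_seq=351 B_ack=5098
After event 2: A_seq=5098 A_ack=351 B_seq=512 B_ack=5098
After event 3: A_seq=5098 A_ack=351 B_seq=689 B_ack=5098
After event 4: A_seq=5098 A_ack=351 B_seq=800 B_ack=5098
After event 5: A_seq=5098 A_ack=351 B_seq=977 B_ack=5098
After event 6: A_seq=5145 A_ack=351 B_seq=977 B_ack=5145
After event 7: A_seq=5145 A_ack=977 B_seq=977 B_ack=5145

5145 977 977 5145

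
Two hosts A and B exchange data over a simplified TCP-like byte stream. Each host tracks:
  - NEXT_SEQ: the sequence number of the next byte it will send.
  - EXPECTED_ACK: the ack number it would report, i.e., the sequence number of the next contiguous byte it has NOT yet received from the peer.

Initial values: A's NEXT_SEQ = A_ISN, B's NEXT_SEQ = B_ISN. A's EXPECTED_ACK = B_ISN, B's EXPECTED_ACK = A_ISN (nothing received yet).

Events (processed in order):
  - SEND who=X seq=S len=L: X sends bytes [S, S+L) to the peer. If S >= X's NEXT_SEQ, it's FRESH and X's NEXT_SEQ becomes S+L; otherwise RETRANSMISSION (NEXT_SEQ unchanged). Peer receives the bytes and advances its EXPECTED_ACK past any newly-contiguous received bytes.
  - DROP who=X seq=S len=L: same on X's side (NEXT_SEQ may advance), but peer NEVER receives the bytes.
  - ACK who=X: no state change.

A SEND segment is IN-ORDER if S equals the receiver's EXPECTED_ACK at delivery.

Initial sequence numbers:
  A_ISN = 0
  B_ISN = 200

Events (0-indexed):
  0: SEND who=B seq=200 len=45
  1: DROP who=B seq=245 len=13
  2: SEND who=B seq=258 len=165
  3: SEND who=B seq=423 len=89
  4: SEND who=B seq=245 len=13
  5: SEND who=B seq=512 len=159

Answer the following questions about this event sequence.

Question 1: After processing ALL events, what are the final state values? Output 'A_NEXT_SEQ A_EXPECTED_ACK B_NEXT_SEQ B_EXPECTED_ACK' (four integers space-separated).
After event 0: A_seq=0 A_ack=245 B_seq=245 B_ack=0
After event 1: A_seq=0 A_ack=245 B_seq=258 B_ack=0
After event 2: A_seq=0 A_ack=245 B_seq=423 B_ack=0
After event 3: A_seq=0 A_ack=245 B_seq=512 B_ack=0
After event 4: A_seq=0 A_ack=512 B_seq=512 B_ack=0
After event 5: A_seq=0 A_ack=671 B_seq=671 B_ack=0

Answer: 0 671 671 0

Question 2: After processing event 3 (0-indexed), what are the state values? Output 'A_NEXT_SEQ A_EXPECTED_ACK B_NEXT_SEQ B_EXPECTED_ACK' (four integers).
After event 0: A_seq=0 A_ack=245 B_seq=245 B_ack=0
After event 1: A_seq=0 A_ack=245 B_seq=258 B_ack=0
After event 2: A_seq=0 A_ack=245 B_seq=423 B_ack=0
After event 3: A_seq=0 A_ack=245 B_seq=512 B_ack=0

0 245 512 0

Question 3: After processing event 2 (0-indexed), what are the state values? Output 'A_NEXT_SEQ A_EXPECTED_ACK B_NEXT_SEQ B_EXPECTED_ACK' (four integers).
After event 0: A_seq=0 A_ack=245 B_seq=245 B_ack=0
After event 1: A_seq=0 A_ack=245 B_seq=258 B_ack=0
After event 2: A_seq=0 A_ack=245 B_seq=423 B_ack=0

0 245 423 0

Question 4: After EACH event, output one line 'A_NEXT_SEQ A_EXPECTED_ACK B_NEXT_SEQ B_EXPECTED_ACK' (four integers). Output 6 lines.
0 245 245 0
0 245 258 0
0 245 423 0
0 245 512 0
0 512 512 0
0 671 671 0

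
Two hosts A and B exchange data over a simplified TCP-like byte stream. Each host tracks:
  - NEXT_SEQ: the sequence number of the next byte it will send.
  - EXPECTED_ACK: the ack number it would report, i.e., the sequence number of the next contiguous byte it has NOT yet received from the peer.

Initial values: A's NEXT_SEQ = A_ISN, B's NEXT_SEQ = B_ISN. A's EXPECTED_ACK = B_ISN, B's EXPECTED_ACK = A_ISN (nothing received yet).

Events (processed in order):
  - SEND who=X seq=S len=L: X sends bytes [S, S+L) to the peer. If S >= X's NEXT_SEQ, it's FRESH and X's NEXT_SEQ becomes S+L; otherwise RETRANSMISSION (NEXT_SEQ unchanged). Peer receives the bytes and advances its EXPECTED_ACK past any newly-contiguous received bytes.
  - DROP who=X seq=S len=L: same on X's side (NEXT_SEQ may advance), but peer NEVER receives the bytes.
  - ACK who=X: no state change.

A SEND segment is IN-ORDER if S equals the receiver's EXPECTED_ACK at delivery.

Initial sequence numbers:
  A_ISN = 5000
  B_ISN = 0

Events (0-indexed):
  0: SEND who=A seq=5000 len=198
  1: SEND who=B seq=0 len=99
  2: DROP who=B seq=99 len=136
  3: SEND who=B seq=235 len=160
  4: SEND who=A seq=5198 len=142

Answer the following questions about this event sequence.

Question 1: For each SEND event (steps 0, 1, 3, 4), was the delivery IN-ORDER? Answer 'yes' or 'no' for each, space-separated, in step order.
Answer: yes yes no yes

Derivation:
Step 0: SEND seq=5000 -> in-order
Step 1: SEND seq=0 -> in-order
Step 3: SEND seq=235 -> out-of-order
Step 4: SEND seq=5198 -> in-order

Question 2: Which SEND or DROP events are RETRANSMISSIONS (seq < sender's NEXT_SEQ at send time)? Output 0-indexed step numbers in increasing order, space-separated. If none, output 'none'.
Step 0: SEND seq=5000 -> fresh
Step 1: SEND seq=0 -> fresh
Step 2: DROP seq=99 -> fresh
Step 3: SEND seq=235 -> fresh
Step 4: SEND seq=5198 -> fresh

Answer: none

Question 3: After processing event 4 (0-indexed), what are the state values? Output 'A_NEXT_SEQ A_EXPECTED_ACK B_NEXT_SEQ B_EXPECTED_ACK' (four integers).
After event 0: A_seq=5198 A_ack=0 B_seq=0 B_ack=5198
After event 1: A_seq=5198 A_ack=99 B_seq=99 B_ack=5198
After event 2: A_seq=5198 A_ack=99 B_seq=235 B_ack=5198
After event 3: A_seq=5198 A_ack=99 B_seq=395 B_ack=5198
After event 4: A_seq=5340 A_ack=99 B_seq=395 B_ack=5340

5340 99 395 5340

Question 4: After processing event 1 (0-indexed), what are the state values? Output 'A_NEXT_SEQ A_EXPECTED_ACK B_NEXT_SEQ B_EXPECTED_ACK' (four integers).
After event 0: A_seq=5198 A_ack=0 B_seq=0 B_ack=5198
After event 1: A_seq=5198 A_ack=99 B_seq=99 B_ack=5198

5198 99 99 5198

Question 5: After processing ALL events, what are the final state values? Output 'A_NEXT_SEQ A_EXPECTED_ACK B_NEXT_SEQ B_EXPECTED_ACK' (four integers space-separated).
Answer: 5340 99 395 5340

Derivation:
After event 0: A_seq=5198 A_ack=0 B_seq=0 B_ack=5198
After event 1: A_seq=5198 A_ack=99 B_seq=99 B_ack=5198
After event 2: A_seq=5198 A_ack=99 B_seq=235 B_ack=5198
After event 3: A_seq=5198 A_ack=99 B_seq=395 B_ack=5198
After event 4: A_seq=5340 A_ack=99 B_seq=395 B_ack=5340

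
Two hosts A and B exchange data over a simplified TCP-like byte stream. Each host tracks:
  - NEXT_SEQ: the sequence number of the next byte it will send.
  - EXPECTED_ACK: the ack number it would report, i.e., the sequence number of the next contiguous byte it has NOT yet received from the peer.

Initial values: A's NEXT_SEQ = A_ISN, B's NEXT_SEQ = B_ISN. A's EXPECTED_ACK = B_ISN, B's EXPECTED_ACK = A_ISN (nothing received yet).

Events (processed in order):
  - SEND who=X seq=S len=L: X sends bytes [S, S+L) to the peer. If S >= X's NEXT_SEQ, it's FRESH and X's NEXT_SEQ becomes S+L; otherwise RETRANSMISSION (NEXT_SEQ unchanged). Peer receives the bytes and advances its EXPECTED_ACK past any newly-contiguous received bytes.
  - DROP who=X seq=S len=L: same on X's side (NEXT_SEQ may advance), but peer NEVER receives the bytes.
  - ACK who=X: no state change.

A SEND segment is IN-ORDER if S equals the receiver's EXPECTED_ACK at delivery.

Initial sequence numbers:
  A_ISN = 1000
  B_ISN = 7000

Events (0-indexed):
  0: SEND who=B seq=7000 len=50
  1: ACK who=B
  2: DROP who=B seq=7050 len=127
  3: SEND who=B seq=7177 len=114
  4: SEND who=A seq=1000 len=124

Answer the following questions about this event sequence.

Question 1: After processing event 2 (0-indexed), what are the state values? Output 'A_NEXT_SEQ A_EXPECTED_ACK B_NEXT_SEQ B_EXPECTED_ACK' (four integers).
After event 0: A_seq=1000 A_ack=7050 B_seq=7050 B_ack=1000
After event 1: A_seq=1000 A_ack=7050 B_seq=7050 B_ack=1000
After event 2: A_seq=1000 A_ack=7050 B_seq=7177 B_ack=1000

1000 7050 7177 1000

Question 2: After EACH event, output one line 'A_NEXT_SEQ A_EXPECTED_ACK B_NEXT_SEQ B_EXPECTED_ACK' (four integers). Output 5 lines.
1000 7050 7050 1000
1000 7050 7050 1000
1000 7050 7177 1000
1000 7050 7291 1000
1124 7050 7291 1124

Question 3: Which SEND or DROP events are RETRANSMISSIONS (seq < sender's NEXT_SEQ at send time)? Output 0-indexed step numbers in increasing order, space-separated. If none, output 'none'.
Step 0: SEND seq=7000 -> fresh
Step 2: DROP seq=7050 -> fresh
Step 3: SEND seq=7177 -> fresh
Step 4: SEND seq=1000 -> fresh

Answer: none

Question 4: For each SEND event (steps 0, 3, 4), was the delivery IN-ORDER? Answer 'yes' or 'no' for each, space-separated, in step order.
Answer: yes no yes

Derivation:
Step 0: SEND seq=7000 -> in-order
Step 3: SEND seq=7177 -> out-of-order
Step 4: SEND seq=1000 -> in-order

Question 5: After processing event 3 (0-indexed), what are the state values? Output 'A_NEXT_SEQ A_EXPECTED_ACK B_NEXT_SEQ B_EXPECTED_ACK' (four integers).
After event 0: A_seq=1000 A_ack=7050 B_seq=7050 B_ack=1000
After event 1: A_seq=1000 A_ack=7050 B_seq=7050 B_ack=1000
After event 2: A_seq=1000 A_ack=7050 B_seq=7177 B_ack=1000
After event 3: A_seq=1000 A_ack=7050 B_seq=7291 B_ack=1000

1000 7050 7291 1000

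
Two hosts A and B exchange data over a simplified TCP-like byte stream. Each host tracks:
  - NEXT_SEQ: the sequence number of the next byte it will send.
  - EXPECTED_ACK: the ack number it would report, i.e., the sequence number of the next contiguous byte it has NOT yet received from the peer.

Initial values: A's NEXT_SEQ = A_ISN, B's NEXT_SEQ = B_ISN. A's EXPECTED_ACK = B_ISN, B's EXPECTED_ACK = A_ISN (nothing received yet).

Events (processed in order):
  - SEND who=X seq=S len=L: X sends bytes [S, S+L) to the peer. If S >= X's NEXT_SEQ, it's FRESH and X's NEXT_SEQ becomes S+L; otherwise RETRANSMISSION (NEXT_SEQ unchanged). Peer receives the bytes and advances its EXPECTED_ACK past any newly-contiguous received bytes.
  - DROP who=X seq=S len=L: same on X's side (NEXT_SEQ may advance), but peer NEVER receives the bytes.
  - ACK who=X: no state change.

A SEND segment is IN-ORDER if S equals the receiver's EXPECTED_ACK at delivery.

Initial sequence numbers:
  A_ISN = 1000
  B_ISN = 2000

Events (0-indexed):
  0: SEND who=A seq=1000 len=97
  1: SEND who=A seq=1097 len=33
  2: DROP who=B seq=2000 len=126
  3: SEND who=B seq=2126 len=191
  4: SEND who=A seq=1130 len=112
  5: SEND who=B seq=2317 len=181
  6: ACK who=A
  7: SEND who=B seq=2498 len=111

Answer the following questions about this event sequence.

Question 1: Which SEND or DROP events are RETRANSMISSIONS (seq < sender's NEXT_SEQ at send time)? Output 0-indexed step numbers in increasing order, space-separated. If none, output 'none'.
Step 0: SEND seq=1000 -> fresh
Step 1: SEND seq=1097 -> fresh
Step 2: DROP seq=2000 -> fresh
Step 3: SEND seq=2126 -> fresh
Step 4: SEND seq=1130 -> fresh
Step 5: SEND seq=2317 -> fresh
Step 7: SEND seq=2498 -> fresh

Answer: none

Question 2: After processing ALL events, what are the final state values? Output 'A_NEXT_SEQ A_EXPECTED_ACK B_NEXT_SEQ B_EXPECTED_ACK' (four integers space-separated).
After event 0: A_seq=1097 A_ack=2000 B_seq=2000 B_ack=1097
After event 1: A_seq=1130 A_ack=2000 B_seq=2000 B_ack=1130
After event 2: A_seq=1130 A_ack=2000 B_seq=2126 B_ack=1130
After event 3: A_seq=1130 A_ack=2000 B_seq=2317 B_ack=1130
After event 4: A_seq=1242 A_ack=2000 B_seq=2317 B_ack=1242
After event 5: A_seq=1242 A_ack=2000 B_seq=2498 B_ack=1242
After event 6: A_seq=1242 A_ack=2000 B_seq=2498 B_ack=1242
After event 7: A_seq=1242 A_ack=2000 B_seq=2609 B_ack=1242

Answer: 1242 2000 2609 1242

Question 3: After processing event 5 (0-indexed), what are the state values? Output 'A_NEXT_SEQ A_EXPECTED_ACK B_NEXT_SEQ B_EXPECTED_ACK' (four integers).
After event 0: A_seq=1097 A_ack=2000 B_seq=2000 B_ack=1097
After event 1: A_seq=1130 A_ack=2000 B_seq=2000 B_ack=1130
After event 2: A_seq=1130 A_ack=2000 B_seq=2126 B_ack=1130
After event 3: A_seq=1130 A_ack=2000 B_seq=2317 B_ack=1130
After event 4: A_seq=1242 A_ack=2000 B_seq=2317 B_ack=1242
After event 5: A_seq=1242 A_ack=2000 B_seq=2498 B_ack=1242

1242 2000 2498 1242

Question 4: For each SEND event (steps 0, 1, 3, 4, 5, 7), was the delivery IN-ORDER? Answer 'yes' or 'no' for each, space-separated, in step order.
Step 0: SEND seq=1000 -> in-order
Step 1: SEND seq=1097 -> in-order
Step 3: SEND seq=2126 -> out-of-order
Step 4: SEND seq=1130 -> in-order
Step 5: SEND seq=2317 -> out-of-order
Step 7: SEND seq=2498 -> out-of-order

Answer: yes yes no yes no no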